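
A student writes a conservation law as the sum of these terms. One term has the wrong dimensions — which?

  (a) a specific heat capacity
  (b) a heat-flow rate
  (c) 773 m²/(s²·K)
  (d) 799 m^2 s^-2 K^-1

(b)

Work out the base dimensions of each:
  (a) [specific heat capacity] = m²·s⁻²·K⁻¹
  (b) [heat-flow rate] = kg·m²·s⁻³
  (c) m²·s⁻²·K⁻¹
  (d) m²·s⁻²·K⁻¹
All reduce to m²·s⁻²·K⁻¹ except (b), which is kg·m²·s⁻³.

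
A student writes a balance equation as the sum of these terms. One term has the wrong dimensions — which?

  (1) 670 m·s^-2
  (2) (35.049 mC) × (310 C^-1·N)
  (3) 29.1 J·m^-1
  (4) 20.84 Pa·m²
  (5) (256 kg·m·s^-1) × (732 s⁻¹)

Work out the base dimensions of each:
  (1) m·s⁻²
  (2) [s·A] · [kg·m·s⁻³·A⁻¹] = kg·m·s⁻²
  (3) J·m⁻¹ = N·m·m⁻¹ = kg·m·s⁻²
  (4) Pa·m² = N·m⁻²·m² = kg·m·s⁻²
  (5) [kg·m·s⁻¹] · [s⁻¹] = kg·m·s⁻²
All reduce to kg·m·s⁻² except (1), which is m·s⁻².

(1)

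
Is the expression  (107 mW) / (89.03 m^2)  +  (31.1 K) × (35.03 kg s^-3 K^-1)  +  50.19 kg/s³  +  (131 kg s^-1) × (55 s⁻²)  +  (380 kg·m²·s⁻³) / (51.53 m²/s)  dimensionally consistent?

No

In SI base units:
  (107 mW) / (89.03 m^2):  [kg·m²·s⁻³] / [m²] = kg·s⁻³
  (31.1 K) × (35.03 kg s^-3 K^-1):  [K] · [kg·s⁻³·K⁻¹] = kg·s⁻³
  50.19 kg/s³:  kg·s⁻³
  (131 kg s^-1) × (55 s⁻²):  [kg·s⁻¹] · [s⁻²] = kg·s⁻³
  (380 kg·m²·s⁻³) / (51.53 m²/s):  [kg·m²·s⁻³] / [m²·s⁻¹] = kg·s⁻²
The terms do not share a single dimension (kg·s⁻² vs kg·s⁻³).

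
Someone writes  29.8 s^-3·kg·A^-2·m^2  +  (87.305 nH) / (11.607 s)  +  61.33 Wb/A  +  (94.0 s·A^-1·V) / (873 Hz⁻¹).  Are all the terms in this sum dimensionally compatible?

No

Dimensions:
  29.8 s^-3·kg·A^-2·m^2:  kg·m²·s⁻³·A⁻²
  (87.305 nH) / (11.607 s):  [kg·m²·s⁻²·A⁻²] / [s] = kg·m²·s⁻³·A⁻²
  61.33 Wb/A:  Wb·A⁻¹ = V·s·A⁻¹ = kg·m²·s⁻²·A⁻²
  (94.0 s·A^-1·V) / (873 Hz⁻¹):  [kg·m²·s⁻²·A⁻²] / [s] = kg·m²·s⁻³·A⁻²
The terms do not share a single dimension (kg·m²·s⁻²·A⁻² vs kg·m²·s⁻³·A⁻²).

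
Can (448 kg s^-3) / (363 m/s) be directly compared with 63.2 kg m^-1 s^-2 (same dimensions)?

Yes

In SI base units:
  (448 kg s^-3) / (363 m/s):  [kg·s⁻³] / [m·s⁻¹] = kg·m⁻¹·s⁻²
  63.2 kg m^-1 s^-2:  kg·m⁻¹·s⁻²
Both are kg·m⁻¹·s⁻², so they have the same dimensions and can be added.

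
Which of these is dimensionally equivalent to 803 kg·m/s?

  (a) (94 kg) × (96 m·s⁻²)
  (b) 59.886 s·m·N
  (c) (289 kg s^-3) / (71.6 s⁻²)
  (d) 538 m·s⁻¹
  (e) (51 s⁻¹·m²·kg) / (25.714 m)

(e)

Reference: kg·m·s⁻¹.
Each option:
  (a) [kg] · [m·s⁻²] = kg·m·s⁻²
  (b) N·m·s = kg·m·s⁻²·m·s = kg·m²·s⁻¹
  (c) [kg·s⁻³] / [s⁻²] = kg·s⁻¹
  (d) m·s⁻¹
  (e) [kg·m²·s⁻¹] / [m] = kg·m·s⁻¹  ← same
Only (e) matches kg·m·s⁻¹.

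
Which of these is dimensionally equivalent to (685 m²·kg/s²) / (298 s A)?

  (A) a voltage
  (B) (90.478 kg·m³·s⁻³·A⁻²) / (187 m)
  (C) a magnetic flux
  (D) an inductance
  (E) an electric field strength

(A)

Reference: [kg·m²·s⁻²] / [s·A] = kg·m²·s⁻³·A⁻¹.
Each option:
  (A) [voltage] = kg·m²·s⁻³·A⁻¹  ← same
  (B) [kg·m³·s⁻³·A⁻²] / [m] = kg·m²·s⁻³·A⁻²
  (C) [magnetic flux] = kg·m²·s⁻²·A⁻¹
  (D) [inductance] = kg·m²·s⁻²·A⁻²
  (E) [electric field strength] = kg·m·s⁻³·A⁻¹
Only (A) matches kg·m²·s⁻³·A⁻¹.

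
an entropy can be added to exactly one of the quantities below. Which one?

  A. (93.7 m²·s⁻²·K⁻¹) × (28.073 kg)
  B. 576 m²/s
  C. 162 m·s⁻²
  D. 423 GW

Reference: [entropy] = kg·m²·s⁻²·K⁻¹.
Each option:
  A. [m²·s⁻²·K⁻¹] · [kg] = kg·m²·s⁻²·K⁻¹  ← same
  B. m²·s⁻¹
  C. m·s⁻²
  D. W = J·s⁻¹ = kg·m²·s⁻³
Only A. matches kg·m²·s⁻²·K⁻¹.

A.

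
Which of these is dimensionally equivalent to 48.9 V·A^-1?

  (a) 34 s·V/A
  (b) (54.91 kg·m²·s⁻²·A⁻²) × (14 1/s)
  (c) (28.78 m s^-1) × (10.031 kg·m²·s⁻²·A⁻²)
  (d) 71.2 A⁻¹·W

(b)

Reference: V·A⁻¹ = J·C⁻¹·A⁻¹ = kg·m²·s⁻³·A⁻².
Each option:
  (a) V·s·A⁻¹ = J·C⁻¹·s·A⁻¹ = kg·m²·s⁻²·A⁻²
  (b) [kg·m²·s⁻²·A⁻²] · [s⁻¹] = kg·m²·s⁻³·A⁻²  ← same
  (c) [m·s⁻¹] · [kg·m²·s⁻²·A⁻²] = kg·m³·s⁻³·A⁻²
  (d) W·A⁻¹ = J·s⁻¹·A⁻¹ = kg·m²·s⁻³·A⁻¹
Only (b) matches kg·m²·s⁻³·A⁻².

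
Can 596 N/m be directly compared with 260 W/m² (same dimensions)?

Dimensions:
  596 N/m:  N·m⁻¹ = kg·m·s⁻²·m⁻¹ = kg·s⁻²
  260 W/m²:  W·m⁻² = J·s⁻¹·m⁻² = kg·s⁻³
kg·s⁻² ≠ kg·s⁻³, so they cannot be added.

No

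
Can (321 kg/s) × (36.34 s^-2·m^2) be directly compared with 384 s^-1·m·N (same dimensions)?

Expand each in SI base units:
  (321 kg/s) × (36.34 s^-2·m^2):  [kg·s⁻¹] · [m²·s⁻²] = kg·m²·s⁻³
  384 s^-1·m·N:  N·m·s⁻¹ = kg·m·s⁻²·m·s⁻¹ = kg·m²·s⁻³
Both are kg·m²·s⁻³, so they have the same dimensions and can be added.

Yes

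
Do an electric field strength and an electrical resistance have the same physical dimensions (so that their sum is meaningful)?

No

Expand each in SI base units:
  an electric field strength:  [electric field strength] = kg·m·s⁻³·A⁻¹
  an electrical resistance:  [electrical resistance] = kg·m²·s⁻³·A⁻²
kg·m·s⁻³·A⁻¹ ≠ kg·m²·s⁻³·A⁻², so they cannot be added.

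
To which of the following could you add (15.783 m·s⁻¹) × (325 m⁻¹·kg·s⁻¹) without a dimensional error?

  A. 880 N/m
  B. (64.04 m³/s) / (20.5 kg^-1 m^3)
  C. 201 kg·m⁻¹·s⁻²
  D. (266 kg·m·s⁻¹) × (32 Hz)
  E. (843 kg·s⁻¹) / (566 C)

Reference: [m·s⁻¹] · [kg·m⁻¹·s⁻¹] = kg·s⁻².
Each option:
  A. N·m⁻¹ = kg·m·s⁻²·m⁻¹ = kg·s⁻²  ← same
  B. [m³·s⁻¹] / [kg⁻¹·m³] = kg·s⁻¹
  C. kg·m⁻¹·s⁻²
  D. [kg·m·s⁻¹] · [s⁻¹] = kg·m·s⁻²
  E. [kg·s⁻¹] / [s·A] = kg·s⁻²·A⁻¹
Only A. matches kg·s⁻².

A.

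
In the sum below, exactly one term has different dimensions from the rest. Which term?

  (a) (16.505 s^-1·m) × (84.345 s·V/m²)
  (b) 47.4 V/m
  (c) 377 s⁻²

(c)

In SI base units:
  (a) [m·s⁻¹] · [kg·s⁻²·A⁻¹] = kg·m·s⁻³·A⁻¹
  (b) V·m⁻¹ = J·C⁻¹·m⁻¹ = kg·m·s⁻³·A⁻¹
  (c) s⁻²
All reduce to kg·m·s⁻³·A⁻¹ except (c), which is s⁻².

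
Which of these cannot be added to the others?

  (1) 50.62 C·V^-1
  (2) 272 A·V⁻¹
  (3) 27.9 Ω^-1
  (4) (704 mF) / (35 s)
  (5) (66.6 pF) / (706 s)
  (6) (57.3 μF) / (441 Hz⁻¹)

Work out the base dimensions of each:
  (1) C·V⁻¹ = s·A·(J·C⁻¹)⁻¹ = kg⁻¹·m⁻²·s⁴·A²
  (2) A·V⁻¹ = A·(J·C⁻¹)⁻¹ = kg⁻¹·m⁻²·s³·A²
  (3) Ω⁻¹ = (V·A⁻¹)⁻¹ = kg⁻¹·m⁻²·s³·A²
  (4) [kg⁻¹·m⁻²·s⁴·A²] / [s] = kg⁻¹·m⁻²·s³·A²
  (5) [kg⁻¹·m⁻²·s⁴·A²] / [s] = kg⁻¹·m⁻²·s³·A²
  (6) [kg⁻¹·m⁻²·s⁴·A²] / [s] = kg⁻¹·m⁻²·s³·A²
All reduce to kg⁻¹·m⁻²·s³·A² except (1), which is kg⁻¹·m⁻²·s⁴·A².

(1)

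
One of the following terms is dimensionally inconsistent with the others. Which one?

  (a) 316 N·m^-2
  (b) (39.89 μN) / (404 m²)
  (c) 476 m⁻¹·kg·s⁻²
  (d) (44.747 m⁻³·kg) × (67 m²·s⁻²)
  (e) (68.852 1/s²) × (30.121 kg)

Dimensions:
  (a) N·m⁻² = kg·m·s⁻²·m⁻² = kg·m⁻¹·s⁻²
  (b) [kg·m·s⁻²] / [m²] = kg·m⁻¹·s⁻²
  (c) kg·m⁻¹·s⁻²
  (d) [kg·m⁻³] · [m²·s⁻²] = kg·m⁻¹·s⁻²
  (e) [s⁻²] · [kg] = kg·s⁻²
All reduce to kg·m⁻¹·s⁻² except (e), which is kg·s⁻².

(e)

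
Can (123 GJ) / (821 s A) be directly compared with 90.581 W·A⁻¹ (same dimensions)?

Yes

Expand each in SI base units:
  (123 GJ) / (821 s A):  [kg·m²·s⁻²] / [s·A] = kg·m²·s⁻³·A⁻¹
  90.581 W·A⁻¹:  W·A⁻¹ = J·s⁻¹·A⁻¹ = kg·m²·s⁻³·A⁻¹
Both are kg·m²·s⁻³·A⁻¹, so they have the same dimensions and can be added.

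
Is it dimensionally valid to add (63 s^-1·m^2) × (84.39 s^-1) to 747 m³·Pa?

Work out the base dimensions of each:
  (63 s^-1·m^2) × (84.39 s^-1):  [m²·s⁻¹] · [s⁻¹] = m²·s⁻²
  747 m³·Pa:  Pa·m³ = N·m⁻²·m³ = kg·m²·s⁻²
m²·s⁻² ≠ kg·m²·s⁻², so they cannot be added.

No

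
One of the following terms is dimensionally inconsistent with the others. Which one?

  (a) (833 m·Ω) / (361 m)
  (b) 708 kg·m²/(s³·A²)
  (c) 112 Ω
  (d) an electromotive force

(d)

Reduce each to base SI dimensions:
  (a) [kg·m³·s⁻³·A⁻²] / [m] = kg·m²·s⁻³·A⁻²
  (b) kg·m²·s⁻³·A⁻²
  (c) Ω = V·A⁻¹ = kg·m²·s⁻³·A⁻²
  (d) [electromotive force] = kg·m²·s⁻³·A⁻¹
All reduce to kg·m²·s⁻³·A⁻² except (d), which is kg·m²·s⁻³·A⁻¹.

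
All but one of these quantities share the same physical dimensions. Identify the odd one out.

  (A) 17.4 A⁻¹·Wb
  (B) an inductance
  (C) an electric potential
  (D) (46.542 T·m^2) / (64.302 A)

Work out the base dimensions of each:
  (A) Wb·A⁻¹ = V·s·A⁻¹ = kg·m²·s⁻²·A⁻²
  (B) [inductance] = kg·m²·s⁻²·A⁻²
  (C) [electric potential] = kg·m²·s⁻³·A⁻¹
  (D) [kg·m²·s⁻²·A⁻¹] / [A] = kg·m²·s⁻²·A⁻²
All reduce to kg·m²·s⁻²·A⁻² except (C), which is kg·m²·s⁻³·A⁻¹.

(C)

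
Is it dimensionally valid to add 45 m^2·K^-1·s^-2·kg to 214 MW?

No

Work out the base dimensions of each:
  45 m^2·K^-1·s^-2·kg:  kg·m²·s⁻²·K⁻¹
  214 MW:  W = J·s⁻¹ = kg·m²·s⁻³
kg·m²·s⁻²·K⁻¹ ≠ kg·m²·s⁻³, so they cannot be added.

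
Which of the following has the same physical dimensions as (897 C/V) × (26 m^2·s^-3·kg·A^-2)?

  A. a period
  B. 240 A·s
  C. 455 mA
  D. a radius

A.

Reference: [kg⁻¹·m⁻²·s⁴·A²] · [kg·m²·s⁻³·A⁻²] = s.
Each option:
  A. [period] = s  ← same
  B. A·s = s·A
  C. A
  D. [radius] = m
Only A. matches s.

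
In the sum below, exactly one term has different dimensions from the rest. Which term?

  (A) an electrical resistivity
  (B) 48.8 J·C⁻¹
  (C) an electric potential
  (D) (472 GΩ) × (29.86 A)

(A)

Work out the base dimensions of each:
  (A) [electrical resistivity] = kg·m³·s⁻³·A⁻²
  (B) J·C⁻¹ = N·m·(s·A)⁻¹ = kg·m²·s⁻³·A⁻¹
  (C) [electric potential] = kg·m²·s⁻³·A⁻¹
  (D) [kg·m²·s⁻³·A⁻²] · [A] = kg·m²·s⁻³·A⁻¹
All reduce to kg·m²·s⁻³·A⁻¹ except (A), which is kg·m³·s⁻³·A⁻².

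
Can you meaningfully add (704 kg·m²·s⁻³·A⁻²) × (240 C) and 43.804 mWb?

Yes

In SI base units:
  (704 kg·m²·s⁻³·A⁻²) × (240 C):  [kg·m²·s⁻³·A⁻²] · [s·A] = kg·m²·s⁻²·A⁻¹
  43.804 mWb:  Wb = V·s = kg·m²·s⁻²·A⁻¹
Both are kg·m²·s⁻²·A⁻¹, so they have the same dimensions and can be added.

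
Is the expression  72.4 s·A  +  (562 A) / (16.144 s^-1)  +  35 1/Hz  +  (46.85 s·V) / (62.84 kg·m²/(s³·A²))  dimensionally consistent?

No

In SI base units:
  72.4 s·A:  A·s = s·A
  (562 A) / (16.144 s^-1):  [A] / [s⁻¹] = s·A
  35 1/Hz:  Hz⁻¹ = (s⁻¹)⁻¹ = s
  (46.85 s·V) / (62.84 kg·m²/(s³·A²)):  [kg·m²·s⁻²·A⁻¹] / [kg·m²·s⁻³·A⁻²] = s·A
The terms do not share a single dimension (s vs s·A).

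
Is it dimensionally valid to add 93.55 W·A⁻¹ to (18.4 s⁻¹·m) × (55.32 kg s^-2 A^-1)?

No

Work out the base dimensions of each:
  93.55 W·A⁻¹:  W·A⁻¹ = J·s⁻¹·A⁻¹ = kg·m²·s⁻³·A⁻¹
  (18.4 s⁻¹·m) × (55.32 kg s^-2 A^-1):  [m·s⁻¹] · [kg·s⁻²·A⁻¹] = kg·m·s⁻³·A⁻¹
kg·m²·s⁻³·A⁻¹ ≠ kg·m·s⁻³·A⁻¹, so they cannot be added.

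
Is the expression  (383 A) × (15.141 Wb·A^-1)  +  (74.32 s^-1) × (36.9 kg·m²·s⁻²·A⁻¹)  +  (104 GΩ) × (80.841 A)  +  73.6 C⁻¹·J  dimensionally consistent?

No

Dimensions:
  (383 A) × (15.141 Wb·A^-1):  [A] · [kg·m²·s⁻²·A⁻²] = kg·m²·s⁻²·A⁻¹
  (74.32 s^-1) × (36.9 kg·m²·s⁻²·A⁻¹):  [s⁻¹] · [kg·m²·s⁻²·A⁻¹] = kg·m²·s⁻³·A⁻¹
  (104 GΩ) × (80.841 A):  [kg·m²·s⁻³·A⁻²] · [A] = kg·m²·s⁻³·A⁻¹
  73.6 C⁻¹·J:  J·C⁻¹ = N·m·(s·A)⁻¹ = kg·m²·s⁻³·A⁻¹
The terms do not share a single dimension (kg·m²·s⁻²·A⁻¹ vs kg·m²·s⁻³·A⁻¹).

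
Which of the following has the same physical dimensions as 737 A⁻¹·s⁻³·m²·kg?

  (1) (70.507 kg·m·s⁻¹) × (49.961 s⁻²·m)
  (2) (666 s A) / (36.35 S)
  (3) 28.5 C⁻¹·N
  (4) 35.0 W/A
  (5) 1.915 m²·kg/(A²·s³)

Reference: kg·m²·s⁻³·A⁻¹.
Each option:
  (1) [kg·m·s⁻¹] · [m·s⁻²] = kg·m²·s⁻³
  (2) [s·A] / [kg⁻¹·m⁻²·s³·A²] = kg·m²·s⁻²·A⁻¹
  (3) N·C⁻¹ = kg·m·s⁻²·(s·A)⁻¹ = kg·m·s⁻³·A⁻¹
  (4) W·A⁻¹ = J·s⁻¹·A⁻¹ = kg·m²·s⁻³·A⁻¹  ← same
  (5) kg·m²·s⁻³·A⁻²
Only (4) matches kg·m²·s⁻³·A⁻¹.

(4)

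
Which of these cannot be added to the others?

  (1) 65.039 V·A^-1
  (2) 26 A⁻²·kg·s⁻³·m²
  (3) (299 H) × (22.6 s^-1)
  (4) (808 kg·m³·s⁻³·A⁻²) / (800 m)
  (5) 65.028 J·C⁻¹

Dimensions:
  (1) V·A⁻¹ = J·C⁻¹·A⁻¹ = kg·m²·s⁻³·A⁻²
  (2) kg·m²·s⁻³·A⁻²
  (3) [kg·m²·s⁻²·A⁻²] · [s⁻¹] = kg·m²·s⁻³·A⁻²
  (4) [kg·m³·s⁻³·A⁻²] / [m] = kg·m²·s⁻³·A⁻²
  (5) J·C⁻¹ = N·m·(s·A)⁻¹ = kg·m²·s⁻³·A⁻¹
All reduce to kg·m²·s⁻³·A⁻² except (5), which is kg·m²·s⁻³·A⁻¹.

(5)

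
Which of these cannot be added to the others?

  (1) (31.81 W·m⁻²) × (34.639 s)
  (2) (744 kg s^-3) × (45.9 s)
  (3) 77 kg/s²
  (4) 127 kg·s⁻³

Reduce each to base SI dimensions:
  (1) [kg·s⁻³] · [s] = kg·s⁻²
  (2) [kg·s⁻³] · [s] = kg·s⁻²
  (3) kg·s⁻²
  (4) kg·s⁻³
All reduce to kg·s⁻² except (4), which is kg·s⁻³.

(4)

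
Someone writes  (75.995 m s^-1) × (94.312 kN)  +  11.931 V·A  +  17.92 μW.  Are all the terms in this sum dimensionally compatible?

Yes

In SI base units:
  (75.995 m s^-1) × (94.312 kN):  [m·s⁻¹] · [kg·m·s⁻²] = kg·m²·s⁻³
  11.931 V·A:  V·A = J·C⁻¹·A = kg·m²·s⁻³
  17.92 μW:  W = J·s⁻¹ = kg·m²·s⁻³
Every term reduces to kg·m²·s⁻³.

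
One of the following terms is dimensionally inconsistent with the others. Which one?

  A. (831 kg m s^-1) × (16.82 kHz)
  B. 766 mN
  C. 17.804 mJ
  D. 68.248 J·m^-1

Dimensions:
  A. [kg·m·s⁻¹] · [s⁻¹] = kg·m·s⁻²
  B. N = kg·m·s⁻²
  C. J = N·m = kg·m²·s⁻²
  D. J·m⁻¹ = N·m·m⁻¹ = kg·m·s⁻²
All reduce to kg·m·s⁻² except C., which is kg·m²·s⁻².

C.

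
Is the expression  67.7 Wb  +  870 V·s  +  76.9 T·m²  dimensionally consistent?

Yes

Work out the base dimensions of each:
  67.7 Wb:  Wb = V·s = kg·m²·s⁻²·A⁻¹
  870 V·s:  V·s = J·C⁻¹·s = kg·m²·s⁻²·A⁻¹
  76.9 T·m²:  T·m² = Wb·m⁻²·m² = kg·m²·s⁻²·A⁻¹
Every term reduces to kg·m²·s⁻²·A⁻¹.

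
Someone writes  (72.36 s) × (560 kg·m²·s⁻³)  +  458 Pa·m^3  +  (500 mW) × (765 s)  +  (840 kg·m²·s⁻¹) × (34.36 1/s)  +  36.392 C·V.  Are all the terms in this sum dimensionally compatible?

Yes

Expand each in SI base units:
  (72.36 s) × (560 kg·m²·s⁻³):  [s] · [kg·m²·s⁻³] = kg·m²·s⁻²
  458 Pa·m^3:  Pa·m³ = N·m⁻²·m³ = kg·m²·s⁻²
  (500 mW) × (765 s):  [kg·m²·s⁻³] · [s] = kg·m²·s⁻²
  (840 kg·m²·s⁻¹) × (34.36 1/s):  [kg·m²·s⁻¹] · [s⁻¹] = kg·m²·s⁻²
  36.392 C·V:  C·V = s·A·J·C⁻¹ = kg·m²·s⁻²
Every term reduces to kg·m²·s⁻².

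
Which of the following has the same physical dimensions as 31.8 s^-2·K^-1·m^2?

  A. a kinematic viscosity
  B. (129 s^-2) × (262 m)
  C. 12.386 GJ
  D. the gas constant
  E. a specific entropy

Reference: m²·s⁻²·K⁻¹.
Each option:
  A. [kinematic viscosity] = m²·s⁻¹
  B. [s⁻²] · [m] = m·s⁻²
  C. J = N·m = kg·m²·s⁻²
  D. [gas constant] = kg·m²·s⁻²·K⁻¹·mol⁻¹
  E. [specific entropy] = m²·s⁻²·K⁻¹  ← same
Only E. matches m²·s⁻²·K⁻¹.

E.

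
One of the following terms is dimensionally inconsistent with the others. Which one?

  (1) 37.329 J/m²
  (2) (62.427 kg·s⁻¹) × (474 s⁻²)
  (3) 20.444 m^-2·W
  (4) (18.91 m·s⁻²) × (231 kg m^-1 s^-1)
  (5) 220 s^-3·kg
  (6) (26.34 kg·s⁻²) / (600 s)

(1)

Dimensions:
  (1) J·m⁻² = N·m·m⁻² = kg·s⁻²
  (2) [kg·s⁻¹] · [s⁻²] = kg·s⁻³
  (3) W·m⁻² = J·s⁻¹·m⁻² = kg·s⁻³
  (4) [m·s⁻²] · [kg·m⁻¹·s⁻¹] = kg·s⁻³
  (5) kg·s⁻³
  (6) [kg·s⁻²] / [s] = kg·s⁻³
All reduce to kg·s⁻³ except (1), which is kg·s⁻².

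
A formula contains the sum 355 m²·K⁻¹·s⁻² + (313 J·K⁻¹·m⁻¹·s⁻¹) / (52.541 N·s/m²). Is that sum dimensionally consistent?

Yes

In SI base units:
  355 m²·K⁻¹·s⁻²:  m²·s⁻²·K⁻¹
  (313 J·K⁻¹·m⁻¹·s⁻¹) / (52.541 N·s/m²):  [kg·m·s⁻³·K⁻¹] / [kg·m⁻¹·s⁻¹] = m²·s⁻²·K⁻¹
Both are m²·s⁻²·K⁻¹, so they have the same dimensions and can be added.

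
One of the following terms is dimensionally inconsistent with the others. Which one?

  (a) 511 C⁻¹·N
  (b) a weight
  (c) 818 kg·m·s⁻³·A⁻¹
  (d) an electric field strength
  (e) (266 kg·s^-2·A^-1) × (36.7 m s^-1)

(b)

Expand each in SI base units:
  (a) N·C⁻¹ = kg·m·s⁻²·(s·A)⁻¹ = kg·m·s⁻³·A⁻¹
  (b) [weight] = kg·m·s⁻²
  (c) kg·m·s⁻³·A⁻¹
  (d) [electric field strength] = kg·m·s⁻³·A⁻¹
  (e) [kg·s⁻²·A⁻¹] · [m·s⁻¹] = kg·m·s⁻³·A⁻¹
All reduce to kg·m·s⁻³·A⁻¹ except (b), which is kg·m·s⁻².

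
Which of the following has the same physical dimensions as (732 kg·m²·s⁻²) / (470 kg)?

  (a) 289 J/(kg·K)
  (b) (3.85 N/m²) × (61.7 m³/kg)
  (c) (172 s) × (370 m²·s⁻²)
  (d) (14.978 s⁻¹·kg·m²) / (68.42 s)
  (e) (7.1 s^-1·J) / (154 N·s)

Reference: [kg·m²·s⁻²] / [kg] = m²·s⁻².
Each option:
  (a) J·kg⁻¹·K⁻¹ = N·m·kg⁻¹·K⁻¹ = m²·s⁻²·K⁻¹
  (b) [kg·m⁻¹·s⁻²] · [kg⁻¹·m³] = m²·s⁻²  ← same
  (c) [s] · [m²·s⁻²] = m²·s⁻¹
  (d) [kg·m²·s⁻¹] / [s] = kg·m²·s⁻²
  (e) [kg·m²·s⁻³] / [kg·m·s⁻¹] = m·s⁻²
Only (b) matches m²·s⁻².

(b)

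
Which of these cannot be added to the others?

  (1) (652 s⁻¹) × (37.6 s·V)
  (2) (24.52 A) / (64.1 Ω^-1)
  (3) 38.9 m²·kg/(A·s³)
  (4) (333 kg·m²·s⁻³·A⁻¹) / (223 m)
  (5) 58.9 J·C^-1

Work out the base dimensions of each:
  (1) [s⁻¹] · [kg·m²·s⁻²·A⁻¹] = kg·m²·s⁻³·A⁻¹
  (2) [A] / [kg⁻¹·m⁻²·s³·A²] = kg·m²·s⁻³·A⁻¹
  (3) kg·m²·s⁻³·A⁻¹
  (4) [kg·m²·s⁻³·A⁻¹] / [m] = kg·m·s⁻³·A⁻¹
  (5) J·C⁻¹ = N·m·(s·A)⁻¹ = kg·m²·s⁻³·A⁻¹
All reduce to kg·m²·s⁻³·A⁻¹ except (4), which is kg·m·s⁻³·A⁻¹.

(4)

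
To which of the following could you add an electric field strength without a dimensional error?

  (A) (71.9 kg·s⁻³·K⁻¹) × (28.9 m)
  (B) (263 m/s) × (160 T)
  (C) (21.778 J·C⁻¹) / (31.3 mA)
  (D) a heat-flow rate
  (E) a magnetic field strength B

(B)

Reference: [electric field strength] = kg·m·s⁻³·A⁻¹.
Each option:
  (A) [kg·s⁻³·K⁻¹] · [m] = kg·m·s⁻³·K⁻¹
  (B) [m·s⁻¹] · [kg·s⁻²·A⁻¹] = kg·m·s⁻³·A⁻¹  ← same
  (C) [kg·m²·s⁻³·A⁻¹] / [A] = kg·m²·s⁻³·A⁻²
  (D) [heat-flow rate] = kg·m²·s⁻³
  (E) [magnetic field strength B] = kg·s⁻²·A⁻¹
Only (B) matches kg·m·s⁻³·A⁻¹.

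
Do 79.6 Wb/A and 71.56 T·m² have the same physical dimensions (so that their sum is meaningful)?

Expand each in SI base units:
  79.6 Wb/A:  Wb·A⁻¹ = V·s·A⁻¹ = kg·m²·s⁻²·A⁻²
  71.56 T·m²:  T·m² = Wb·m⁻²·m² = kg·m²·s⁻²·A⁻¹
kg·m²·s⁻²·A⁻² ≠ kg·m²·s⁻²·A⁻¹, so they cannot be added.

No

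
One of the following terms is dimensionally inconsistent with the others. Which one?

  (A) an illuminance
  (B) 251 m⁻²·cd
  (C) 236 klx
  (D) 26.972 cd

(D)

Expand each in SI base units:
  (A) [illuminance] = m⁻²·cd
  (B) cd·m⁻² = m⁻²·cd
  (C) lx = lm·m⁻² = m⁻²·cd
  (D) cd
All reduce to m⁻²·cd except (D), which is cd.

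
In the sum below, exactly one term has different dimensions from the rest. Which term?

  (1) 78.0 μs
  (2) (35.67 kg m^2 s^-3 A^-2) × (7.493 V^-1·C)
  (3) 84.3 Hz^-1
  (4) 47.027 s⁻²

Work out the base dimensions of each:
  (1) s
  (2) [kg·m²·s⁻³·A⁻²] · [kg⁻¹·m⁻²·s⁴·A²] = s
  (3) Hz⁻¹ = (s⁻¹)⁻¹ = s
  (4) s⁻²
All reduce to s except (4), which is s⁻².

(4)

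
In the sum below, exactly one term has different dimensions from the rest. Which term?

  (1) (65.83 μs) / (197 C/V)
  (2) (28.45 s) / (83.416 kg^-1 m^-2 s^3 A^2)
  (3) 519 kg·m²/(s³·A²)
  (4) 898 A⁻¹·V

(2)

Expand each in SI base units:
  (1) [s] / [kg⁻¹·m⁻²·s⁴·A²] = kg·m²·s⁻³·A⁻²
  (2) [s] / [kg⁻¹·m⁻²·s³·A²] = kg·m²·s⁻²·A⁻²
  (3) kg·m²·s⁻³·A⁻²
  (4) V·A⁻¹ = J·C⁻¹·A⁻¹ = kg·m²·s⁻³·A⁻²
All reduce to kg·m²·s⁻³·A⁻² except (2), which is kg·m²·s⁻²·A⁻².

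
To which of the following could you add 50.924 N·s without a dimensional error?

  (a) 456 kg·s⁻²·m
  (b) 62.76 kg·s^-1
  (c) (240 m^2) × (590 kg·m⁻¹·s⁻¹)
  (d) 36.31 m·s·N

Reference: N·s = kg·m·s⁻²·s = kg·m·s⁻¹.
Each option:
  (a) kg·m·s⁻²
  (b) kg·s⁻¹
  (c) [m²] · [kg·m⁻¹·s⁻¹] = kg·m·s⁻¹  ← same
  (d) N·m·s = kg·m·s⁻²·m·s = kg·m²·s⁻¹
Only (c) matches kg·m·s⁻¹.

(c)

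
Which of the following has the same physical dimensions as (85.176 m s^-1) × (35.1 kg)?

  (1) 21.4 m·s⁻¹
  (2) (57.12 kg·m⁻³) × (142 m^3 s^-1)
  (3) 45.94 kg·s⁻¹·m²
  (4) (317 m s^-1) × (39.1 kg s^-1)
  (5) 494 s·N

Reference: [m·s⁻¹] · [kg] = kg·m·s⁻¹.
Each option:
  (1) m·s⁻¹
  (2) [kg·m⁻³] · [m³·s⁻¹] = kg·s⁻¹
  (3) kg·m²·s⁻¹
  (4) [m·s⁻¹] · [kg·s⁻¹] = kg·m·s⁻²
  (5) N·s = kg·m·s⁻²·s = kg·m·s⁻¹  ← same
Only (5) matches kg·m·s⁻¹.

(5)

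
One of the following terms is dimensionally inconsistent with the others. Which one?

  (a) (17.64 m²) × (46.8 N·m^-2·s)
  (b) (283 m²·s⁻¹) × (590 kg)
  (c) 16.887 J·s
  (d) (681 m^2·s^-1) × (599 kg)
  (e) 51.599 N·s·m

(a)

Reduce each to base SI dimensions:
  (a) [m²] · [kg·m⁻¹·s⁻¹] = kg·m·s⁻¹
  (b) [m²·s⁻¹] · [kg] = kg·m²·s⁻¹
  (c) J·s = N·m·s = kg·m²·s⁻¹
  (d) [m²·s⁻¹] · [kg] = kg·m²·s⁻¹
  (e) N·m·s = kg·m·s⁻²·m·s = kg·m²·s⁻¹
All reduce to kg·m²·s⁻¹ except (a), which is kg·m·s⁻¹.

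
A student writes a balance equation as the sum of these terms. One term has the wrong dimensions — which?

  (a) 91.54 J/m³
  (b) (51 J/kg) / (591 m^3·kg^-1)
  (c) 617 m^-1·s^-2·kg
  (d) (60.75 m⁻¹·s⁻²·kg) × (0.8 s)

(d)

Dimensions:
  (a) J·m⁻³ = N·m·m⁻³ = kg·m⁻¹·s⁻²
  (b) [m²·s⁻²] / [kg⁻¹·m³] = kg·m⁻¹·s⁻²
  (c) kg·m⁻¹·s⁻²
  (d) [kg·m⁻¹·s⁻²] · [s] = kg·m⁻¹·s⁻¹
All reduce to kg·m⁻¹·s⁻² except (d), which is kg·m⁻¹·s⁻¹.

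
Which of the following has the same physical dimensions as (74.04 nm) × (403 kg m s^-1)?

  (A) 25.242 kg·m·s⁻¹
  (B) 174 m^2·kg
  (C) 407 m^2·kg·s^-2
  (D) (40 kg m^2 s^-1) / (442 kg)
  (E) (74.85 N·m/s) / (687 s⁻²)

Reference: [m] · [kg·m·s⁻¹] = kg·m²·s⁻¹.
Each option:
  (A) kg·m·s⁻¹
  (B) kg·m²
  (C) kg·m²·s⁻²
  (D) [kg·m²·s⁻¹] / [kg] = m²·s⁻¹
  (E) [kg·m²·s⁻³] / [s⁻²] = kg·m²·s⁻¹  ← same
Only (E) matches kg·m²·s⁻¹.

(E)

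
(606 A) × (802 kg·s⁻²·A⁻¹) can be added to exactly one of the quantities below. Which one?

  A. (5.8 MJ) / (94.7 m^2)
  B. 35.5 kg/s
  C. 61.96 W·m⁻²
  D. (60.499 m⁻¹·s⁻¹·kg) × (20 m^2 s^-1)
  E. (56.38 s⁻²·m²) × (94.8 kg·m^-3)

Reference: [A] · [kg·s⁻²·A⁻¹] = kg·s⁻².
Each option:
  A. [kg·m²·s⁻²] / [m²] = kg·s⁻²  ← same
  B. kg·s⁻¹
  C. W·m⁻² = J·s⁻¹·m⁻² = kg·s⁻³
  D. [kg·m⁻¹·s⁻¹] · [m²·s⁻¹] = kg·m·s⁻²
  E. [m²·s⁻²] · [kg·m⁻³] = kg·m⁻¹·s⁻²
Only A. matches kg·s⁻².

A.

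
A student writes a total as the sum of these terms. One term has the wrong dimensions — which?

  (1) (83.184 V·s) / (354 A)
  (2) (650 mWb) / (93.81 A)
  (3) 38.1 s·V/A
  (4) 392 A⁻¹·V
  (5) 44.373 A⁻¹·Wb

In SI base units:
  (1) [kg·m²·s⁻²·A⁻¹] / [A] = kg·m²·s⁻²·A⁻²
  (2) [kg·m²·s⁻²·A⁻¹] / [A] = kg·m²·s⁻²·A⁻²
  (3) V·s·A⁻¹ = J·C⁻¹·s·A⁻¹ = kg·m²·s⁻²·A⁻²
  (4) V·A⁻¹ = J·C⁻¹·A⁻¹ = kg·m²·s⁻³·A⁻²
  (5) Wb·A⁻¹ = V·s·A⁻¹ = kg·m²·s⁻²·A⁻²
All reduce to kg·m²·s⁻²·A⁻² except (4), which is kg·m²·s⁻³·A⁻².

(4)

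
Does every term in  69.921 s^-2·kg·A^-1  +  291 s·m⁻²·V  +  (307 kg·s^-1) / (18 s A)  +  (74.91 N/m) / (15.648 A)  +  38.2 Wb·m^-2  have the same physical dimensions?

Work out the base dimensions of each:
  69.921 s^-2·kg·A^-1:  kg·s⁻²·A⁻¹
  291 s·m⁻²·V:  V·s·m⁻² = J·C⁻¹·s·m⁻² = kg·s⁻²·A⁻¹
  (307 kg·s^-1) / (18 s A):  [kg·s⁻¹] / [s·A] = kg·s⁻²·A⁻¹
  (74.91 N/m) / (15.648 A):  [kg·s⁻²] / [A] = kg·s⁻²·A⁻¹
  38.2 Wb·m^-2:  Wb·m⁻² = V·s·m⁻² = kg·s⁻²·A⁻¹
Every term reduces to kg·s⁻²·A⁻¹.

Yes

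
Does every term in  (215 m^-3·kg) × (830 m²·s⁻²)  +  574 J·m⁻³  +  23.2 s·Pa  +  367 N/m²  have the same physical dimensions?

Dimensions:
  (215 m^-3·kg) × (830 m²·s⁻²):  [kg·m⁻³] · [m²·s⁻²] = kg·m⁻¹·s⁻²
  574 J·m⁻³:  J·m⁻³ = N·m·m⁻³ = kg·m⁻¹·s⁻²
  23.2 s·Pa:  Pa·s = N·m⁻²·s = kg·m⁻¹·s⁻¹
  367 N/m²:  N·m⁻² = kg·m·s⁻²·m⁻² = kg·m⁻¹·s⁻²
The terms do not share a single dimension (kg·m⁻¹·s⁻² vs kg·m⁻¹·s⁻¹).

No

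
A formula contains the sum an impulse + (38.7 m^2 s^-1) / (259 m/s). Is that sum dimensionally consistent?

Reduce each to base SI dimensions:
  an impulse:  [impulse] = kg·m·s⁻¹
  (38.7 m^2 s^-1) / (259 m/s):  [m²·s⁻¹] / [m·s⁻¹] = m
kg·m·s⁻¹ ≠ m, so they cannot be added.

No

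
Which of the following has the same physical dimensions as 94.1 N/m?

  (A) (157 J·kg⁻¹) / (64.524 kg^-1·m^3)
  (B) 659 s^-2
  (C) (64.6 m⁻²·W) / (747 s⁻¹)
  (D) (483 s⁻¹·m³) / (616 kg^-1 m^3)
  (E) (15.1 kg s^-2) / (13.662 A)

(C)

Reference: N·m⁻¹ = kg·m·s⁻²·m⁻¹ = kg·s⁻².
Each option:
  (A) [m²·s⁻²] / [kg⁻¹·m³] = kg·m⁻¹·s⁻²
  (B) s⁻²
  (C) [kg·s⁻³] / [s⁻¹] = kg·s⁻²  ← same
  (D) [m³·s⁻¹] / [kg⁻¹·m³] = kg·s⁻¹
  (E) [kg·s⁻²] / [A] = kg·s⁻²·A⁻¹
Only (C) matches kg·s⁻².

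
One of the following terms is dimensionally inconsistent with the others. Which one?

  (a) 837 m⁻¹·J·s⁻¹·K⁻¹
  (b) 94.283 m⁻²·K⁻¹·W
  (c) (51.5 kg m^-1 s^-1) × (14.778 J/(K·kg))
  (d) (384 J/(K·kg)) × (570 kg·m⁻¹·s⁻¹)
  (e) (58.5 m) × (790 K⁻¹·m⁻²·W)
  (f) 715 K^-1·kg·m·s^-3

Expand each in SI base units:
  (a) J·s⁻¹·m⁻¹·K⁻¹ = N·m·s⁻¹·m⁻¹·K⁻¹ = kg·m·s⁻³·K⁻¹
  (b) W·m⁻²·K⁻¹ = J·s⁻¹·m⁻²·K⁻¹ = kg·s⁻³·K⁻¹
  (c) [kg·m⁻¹·s⁻¹] · [m²·s⁻²·K⁻¹] = kg·m·s⁻³·K⁻¹
  (d) [m²·s⁻²·K⁻¹] · [kg·m⁻¹·s⁻¹] = kg·m·s⁻³·K⁻¹
  (e) [m] · [kg·s⁻³·K⁻¹] = kg·m·s⁻³·K⁻¹
  (f) kg·m·s⁻³·K⁻¹
All reduce to kg·m·s⁻³·K⁻¹ except (b), which is kg·s⁻³·K⁻¹.

(b)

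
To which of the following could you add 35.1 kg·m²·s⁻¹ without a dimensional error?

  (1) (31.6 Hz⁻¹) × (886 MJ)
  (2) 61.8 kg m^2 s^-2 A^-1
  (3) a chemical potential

(1)

Reference: kg·m²·s⁻¹.
Each option:
  (1) [s] · [kg·m²·s⁻²] = kg·m²·s⁻¹  ← same
  (2) kg·m²·s⁻²·A⁻¹
  (3) [chemical potential] = kg·m²·s⁻²·mol⁻¹
Only (1) matches kg·m²·s⁻¹.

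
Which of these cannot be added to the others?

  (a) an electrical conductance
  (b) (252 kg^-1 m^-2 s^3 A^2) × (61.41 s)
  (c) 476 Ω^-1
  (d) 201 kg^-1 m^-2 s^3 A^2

In SI base units:
  (a) [electrical conductance] = kg⁻¹·m⁻²·s³·A²
  (b) [kg⁻¹·m⁻²·s³·A²] · [s] = kg⁻¹·m⁻²·s⁴·A²
  (c) Ω⁻¹ = (V·A⁻¹)⁻¹ = kg⁻¹·m⁻²·s³·A²
  (d) kg⁻¹·m⁻²·s³·A²
All reduce to kg⁻¹·m⁻²·s³·A² except (b), which is kg⁻¹·m⁻²·s⁴·A².

(b)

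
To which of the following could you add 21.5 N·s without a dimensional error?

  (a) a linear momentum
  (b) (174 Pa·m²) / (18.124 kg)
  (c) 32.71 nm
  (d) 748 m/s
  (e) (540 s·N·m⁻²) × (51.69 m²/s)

(a)

Reference: N·s = kg·m·s⁻²·s = kg·m·s⁻¹.
Each option:
  (a) [linear momentum] = kg·m·s⁻¹  ← same
  (b) [kg·m·s⁻²] / [kg] = m·s⁻²
  (c) m
  (d) m·s⁻¹
  (e) [kg·m⁻¹·s⁻¹] · [m²·s⁻¹] = kg·m·s⁻²
Only (a) matches kg·m·s⁻¹.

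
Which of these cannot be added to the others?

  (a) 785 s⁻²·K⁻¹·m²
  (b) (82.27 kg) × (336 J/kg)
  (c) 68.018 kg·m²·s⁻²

(a)

Dimensions:
  (a) m²·s⁻²·K⁻¹
  (b) [kg] · [m²·s⁻²] = kg·m²·s⁻²
  (c) kg·m²·s⁻²
All reduce to kg·m²·s⁻² except (a), which is m²·s⁻²·K⁻¹.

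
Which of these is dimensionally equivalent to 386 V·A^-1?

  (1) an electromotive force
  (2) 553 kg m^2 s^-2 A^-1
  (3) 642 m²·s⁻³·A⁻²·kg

(3)

Reference: V·A⁻¹ = J·C⁻¹·A⁻¹ = kg·m²·s⁻³·A⁻².
Each option:
  (1) [electromotive force] = kg·m²·s⁻³·A⁻¹
  (2) kg·m²·s⁻²·A⁻¹
  (3) kg·m²·s⁻³·A⁻²  ← same
Only (3) matches kg·m²·s⁻³·A⁻².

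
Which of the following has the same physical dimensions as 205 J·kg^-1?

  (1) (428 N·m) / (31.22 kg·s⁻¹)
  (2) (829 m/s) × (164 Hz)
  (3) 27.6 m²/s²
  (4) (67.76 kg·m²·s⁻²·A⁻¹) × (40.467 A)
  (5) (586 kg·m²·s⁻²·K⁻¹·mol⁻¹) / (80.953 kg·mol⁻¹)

(3)

Reference: J·kg⁻¹ = N·m·kg⁻¹ = m²·s⁻².
Each option:
  (1) [kg·m²·s⁻²] / [kg·s⁻¹] = m²·s⁻¹
  (2) [m·s⁻¹] · [s⁻¹] = m·s⁻²
  (3) m²·s⁻²  ← same
  (4) [kg·m²·s⁻²·A⁻¹] · [A] = kg·m²·s⁻²
  (5) [kg·m²·s⁻²·K⁻¹·mol⁻¹] / [kg·mol⁻¹] = m²·s⁻²·K⁻¹
Only (3) matches m²·s⁻².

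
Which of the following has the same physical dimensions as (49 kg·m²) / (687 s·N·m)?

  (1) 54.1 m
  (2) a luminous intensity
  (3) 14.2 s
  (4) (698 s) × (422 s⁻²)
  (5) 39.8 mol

Reference: [kg·m²] / [kg·m²·s⁻¹] = s.
Each option:
  (1) m
  (2) [luminous intensity] = cd
  (3) s  ← same
  (4) [s] · [s⁻²] = s⁻¹
  (5) mol
Only (3) matches s.

(3)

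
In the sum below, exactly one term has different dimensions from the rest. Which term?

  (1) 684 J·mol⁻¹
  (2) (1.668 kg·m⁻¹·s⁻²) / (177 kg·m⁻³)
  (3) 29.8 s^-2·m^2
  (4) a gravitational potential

Reduce each to base SI dimensions:
  (1) J·mol⁻¹ = N·m·mol⁻¹ = kg·m²·s⁻²·mol⁻¹
  (2) [kg·m⁻¹·s⁻²] / [kg·m⁻³] = m²·s⁻²
  (3) m²·s⁻²
  (4) [gravitational potential] = m²·s⁻²
All reduce to m²·s⁻² except (1), which is kg·m²·s⁻²·mol⁻¹.

(1)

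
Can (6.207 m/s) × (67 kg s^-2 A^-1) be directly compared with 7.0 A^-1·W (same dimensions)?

Expand each in SI base units:
  (6.207 m/s) × (67 kg s^-2 A^-1):  [m·s⁻¹] · [kg·s⁻²·A⁻¹] = kg·m·s⁻³·A⁻¹
  7.0 A^-1·W:  W·A⁻¹ = J·s⁻¹·A⁻¹ = kg·m²·s⁻³·A⁻¹
kg·m·s⁻³·A⁻¹ ≠ kg·m²·s⁻³·A⁻¹, so they cannot be added.

No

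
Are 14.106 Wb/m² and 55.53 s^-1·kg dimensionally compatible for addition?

No

In SI base units:
  14.106 Wb/m²:  Wb·m⁻² = V·s·m⁻² = kg·s⁻²·A⁻¹
  55.53 s^-1·kg:  kg·s⁻¹
kg·s⁻²·A⁻¹ ≠ kg·s⁻¹, so they cannot be added.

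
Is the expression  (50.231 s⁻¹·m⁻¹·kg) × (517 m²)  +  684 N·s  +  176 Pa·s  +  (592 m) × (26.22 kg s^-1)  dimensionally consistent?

No

Dimensions:
  (50.231 s⁻¹·m⁻¹·kg) × (517 m²):  [kg·m⁻¹·s⁻¹] · [m²] = kg·m·s⁻¹
  684 N·s:  N·s = kg·m·s⁻²·s = kg·m·s⁻¹
  176 Pa·s:  Pa·s = N·m⁻²·s = kg·m⁻¹·s⁻¹
  (592 m) × (26.22 kg s^-1):  [m] · [kg·s⁻¹] = kg·m·s⁻¹
The terms do not share a single dimension (kg·m·s⁻¹ vs kg·m⁻¹·s⁻¹).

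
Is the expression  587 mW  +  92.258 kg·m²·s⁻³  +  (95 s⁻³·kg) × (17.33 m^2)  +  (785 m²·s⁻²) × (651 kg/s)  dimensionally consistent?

Yes

Dimensions:
  587 mW:  W = J·s⁻¹ = kg·m²·s⁻³
  92.258 kg·m²·s⁻³:  kg·m²·s⁻³
  (95 s⁻³·kg) × (17.33 m^2):  [kg·s⁻³] · [m²] = kg·m²·s⁻³
  (785 m²·s⁻²) × (651 kg/s):  [m²·s⁻²] · [kg·s⁻¹] = kg·m²·s⁻³
Every term reduces to kg·m²·s⁻³.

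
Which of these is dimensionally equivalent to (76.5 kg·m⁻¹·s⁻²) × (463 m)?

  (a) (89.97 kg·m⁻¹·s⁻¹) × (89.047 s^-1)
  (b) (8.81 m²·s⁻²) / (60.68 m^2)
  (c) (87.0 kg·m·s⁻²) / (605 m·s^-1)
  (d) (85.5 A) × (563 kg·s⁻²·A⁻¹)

Reference: [kg·m⁻¹·s⁻²] · [m] = kg·s⁻².
Each option:
  (a) [kg·m⁻¹·s⁻¹] · [s⁻¹] = kg·m⁻¹·s⁻²
  (b) [m²·s⁻²] / [m²] = s⁻²
  (c) [kg·m·s⁻²] / [m·s⁻¹] = kg·s⁻¹
  (d) [A] · [kg·s⁻²·A⁻¹] = kg·s⁻²  ← same
Only (d) matches kg·s⁻².

(d)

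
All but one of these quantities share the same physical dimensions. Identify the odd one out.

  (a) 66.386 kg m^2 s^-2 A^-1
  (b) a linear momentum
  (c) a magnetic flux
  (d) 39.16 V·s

(b)

Dimensions:
  (a) kg·m²·s⁻²·A⁻¹
  (b) [linear momentum] = kg·m·s⁻¹
  (c) [magnetic flux] = kg·m²·s⁻²·A⁻¹
  (d) V·s = J·C⁻¹·s = kg·m²·s⁻²·A⁻¹
All reduce to kg·m²·s⁻²·A⁻¹ except (b), which is kg·m·s⁻¹.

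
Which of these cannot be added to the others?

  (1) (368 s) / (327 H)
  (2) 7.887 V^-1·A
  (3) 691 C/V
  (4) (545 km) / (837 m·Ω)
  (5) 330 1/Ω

(3)

Work out the base dimensions of each:
  (1) [s] / [kg·m²·s⁻²·A⁻²] = kg⁻¹·m⁻²·s³·A²
  (2) A·V⁻¹ = A·(J·C⁻¹)⁻¹ = kg⁻¹·m⁻²·s³·A²
  (3) C·V⁻¹ = s·A·(J·C⁻¹)⁻¹ = kg⁻¹·m⁻²·s⁴·A²
  (4) [m] / [kg·m³·s⁻³·A⁻²] = kg⁻¹·m⁻²·s³·A²
  (5) Ω⁻¹ = (V·A⁻¹)⁻¹ = kg⁻¹·m⁻²·s³·A²
All reduce to kg⁻¹·m⁻²·s³·A² except (3), which is kg⁻¹·m⁻²·s⁴·A².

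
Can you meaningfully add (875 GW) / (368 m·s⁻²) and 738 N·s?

Expand each in SI base units:
  (875 GW) / (368 m·s⁻²):  [kg·m²·s⁻³] / [m·s⁻²] = kg·m·s⁻¹
  738 N·s:  N·s = kg·m·s⁻²·s = kg·m·s⁻¹
Both are kg·m·s⁻¹, so they have the same dimensions and can be added.

Yes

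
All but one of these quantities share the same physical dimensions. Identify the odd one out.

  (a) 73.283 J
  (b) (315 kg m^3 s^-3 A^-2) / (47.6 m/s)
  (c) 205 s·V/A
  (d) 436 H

Expand each in SI base units:
  (a) J = N·m = kg·m²·s⁻²
  (b) [kg·m³·s⁻³·A⁻²] / [m·s⁻¹] = kg·m²·s⁻²·A⁻²
  (c) V·s·A⁻¹ = J·C⁻¹·s·A⁻¹ = kg·m²·s⁻²·A⁻²
  (d) H = V·s·A⁻¹ = kg·m²·s⁻²·A⁻²
All reduce to kg·m²·s⁻²·A⁻² except (a), which is kg·m²·s⁻².

(a)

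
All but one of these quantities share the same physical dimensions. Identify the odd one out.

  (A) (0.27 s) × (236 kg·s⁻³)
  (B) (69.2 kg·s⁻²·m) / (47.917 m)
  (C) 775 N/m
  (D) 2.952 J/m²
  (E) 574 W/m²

Work out the base dimensions of each:
  (A) [s] · [kg·s⁻³] = kg·s⁻²
  (B) [kg·m·s⁻²] / [m] = kg·s⁻²
  (C) N·m⁻¹ = kg·m·s⁻²·m⁻¹ = kg·s⁻²
  (D) J·m⁻² = N·m·m⁻² = kg·s⁻²
  (E) W·m⁻² = J·s⁻¹·m⁻² = kg·s⁻³
All reduce to kg·s⁻² except (E), which is kg·s⁻³.

(E)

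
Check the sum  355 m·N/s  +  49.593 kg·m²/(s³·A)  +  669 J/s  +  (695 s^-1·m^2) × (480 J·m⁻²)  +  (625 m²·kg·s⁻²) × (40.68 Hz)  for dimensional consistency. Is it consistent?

No

Dimensions:
  355 m·N/s:  N·m·s⁻¹ = kg·m·s⁻²·m·s⁻¹ = kg·m²·s⁻³
  49.593 kg·m²/(s³·A):  kg·m²·s⁻³·A⁻¹
  669 J/s:  J·s⁻¹ = N·m·s⁻¹ = kg·m²·s⁻³
  (695 s^-1·m^2) × (480 J·m⁻²):  [m²·s⁻¹] · [kg·s⁻²] = kg·m²·s⁻³
  (625 m²·kg·s⁻²) × (40.68 Hz):  [kg·m²·s⁻²] · [s⁻¹] = kg·m²·s⁻³
The terms do not share a single dimension (kg·m²·s⁻³ vs kg·m²·s⁻³·A⁻¹).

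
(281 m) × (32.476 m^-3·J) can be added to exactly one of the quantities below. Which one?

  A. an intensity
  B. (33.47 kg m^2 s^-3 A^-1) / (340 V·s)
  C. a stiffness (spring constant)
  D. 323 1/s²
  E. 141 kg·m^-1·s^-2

C.

Reference: [m] · [kg·m⁻¹·s⁻²] = kg·s⁻².
Each option:
  A. [intensity] = kg·s⁻³
  B. [kg·m²·s⁻³·A⁻¹] / [kg·m²·s⁻²·A⁻¹] = s⁻¹
  C. [stiffness (spring constant)] = kg·s⁻²  ← same
  D. s⁻²
  E. kg·m⁻¹·s⁻²
Only C. matches kg·s⁻².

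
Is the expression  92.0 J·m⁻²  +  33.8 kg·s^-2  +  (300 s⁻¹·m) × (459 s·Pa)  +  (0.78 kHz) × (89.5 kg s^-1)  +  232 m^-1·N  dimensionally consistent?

Reduce each to base SI dimensions:
  92.0 J·m⁻²:  J·m⁻² = N·m·m⁻² = kg·s⁻²
  33.8 kg·s^-2:  kg·s⁻²
  (300 s⁻¹·m) × (459 s·Pa):  [m·s⁻¹] · [kg·m⁻¹·s⁻¹] = kg·s⁻²
  (0.78 kHz) × (89.5 kg s^-1):  [s⁻¹] · [kg·s⁻¹] = kg·s⁻²
  232 m^-1·N:  N·m⁻¹ = kg·m·s⁻²·m⁻¹ = kg·s⁻²
Every term reduces to kg·s⁻².

Yes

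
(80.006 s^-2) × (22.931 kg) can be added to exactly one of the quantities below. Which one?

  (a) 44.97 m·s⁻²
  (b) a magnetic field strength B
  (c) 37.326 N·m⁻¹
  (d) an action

(c)

Reference: [s⁻²] · [kg] = kg·s⁻².
Each option:
  (a) m·s⁻²
  (b) [magnetic field strength B] = kg·s⁻²·A⁻¹
  (c) N·m⁻¹ = kg·m·s⁻²·m⁻¹ = kg·s⁻²  ← same
  (d) [action] = kg·m²·s⁻¹
Only (c) matches kg·s⁻².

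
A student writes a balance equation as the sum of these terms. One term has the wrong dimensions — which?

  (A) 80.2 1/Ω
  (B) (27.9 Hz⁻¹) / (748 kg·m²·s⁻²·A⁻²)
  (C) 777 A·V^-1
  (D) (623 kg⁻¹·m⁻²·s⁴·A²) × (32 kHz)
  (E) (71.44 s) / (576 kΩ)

(E)

Dimensions:
  (A) Ω⁻¹ = (V·A⁻¹)⁻¹ = kg⁻¹·m⁻²·s³·A²
  (B) [s] / [kg·m²·s⁻²·A⁻²] = kg⁻¹·m⁻²·s³·A²
  (C) A·V⁻¹ = A·(J·C⁻¹)⁻¹ = kg⁻¹·m⁻²·s³·A²
  (D) [kg⁻¹·m⁻²·s⁴·A²] · [s⁻¹] = kg⁻¹·m⁻²·s³·A²
  (E) [s] / [kg·m²·s⁻³·A⁻²] = kg⁻¹·m⁻²·s⁴·A²
All reduce to kg⁻¹·m⁻²·s³·A² except (E), which is kg⁻¹·m⁻²·s⁴·A².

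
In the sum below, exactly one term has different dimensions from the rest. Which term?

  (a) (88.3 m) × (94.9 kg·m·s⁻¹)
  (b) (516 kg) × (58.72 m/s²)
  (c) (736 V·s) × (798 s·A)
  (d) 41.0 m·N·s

(b)

Expand each in SI base units:
  (a) [m] · [kg·m·s⁻¹] = kg·m²·s⁻¹
  (b) [kg] · [m·s⁻²] = kg·m·s⁻²
  (c) [kg·m²·s⁻²·A⁻¹] · [s·A] = kg·m²·s⁻¹
  (d) N·m·s = kg·m·s⁻²·m·s = kg·m²·s⁻¹
All reduce to kg·m²·s⁻¹ except (b), which is kg·m·s⁻².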